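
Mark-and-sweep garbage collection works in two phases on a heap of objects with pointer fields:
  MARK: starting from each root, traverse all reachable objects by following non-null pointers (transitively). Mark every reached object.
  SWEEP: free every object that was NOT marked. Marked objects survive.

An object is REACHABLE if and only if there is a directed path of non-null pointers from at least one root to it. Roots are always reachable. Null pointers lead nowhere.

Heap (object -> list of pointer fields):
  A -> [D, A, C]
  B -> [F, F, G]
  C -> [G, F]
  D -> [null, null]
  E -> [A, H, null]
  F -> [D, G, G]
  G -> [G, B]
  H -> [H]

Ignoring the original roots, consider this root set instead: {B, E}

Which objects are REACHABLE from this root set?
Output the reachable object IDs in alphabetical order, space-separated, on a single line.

Roots: B E
Mark B: refs=F F G, marked=B
Mark E: refs=A H null, marked=B E
Mark F: refs=D G G, marked=B E F
Mark G: refs=G B, marked=B E F G
Mark A: refs=D A C, marked=A B E F G
Mark H: refs=H, marked=A B E F G H
Mark D: refs=null null, marked=A B D E F G H
Mark C: refs=G F, marked=A B C D E F G H
Unmarked (collected): (none)

Answer: A B C D E F G H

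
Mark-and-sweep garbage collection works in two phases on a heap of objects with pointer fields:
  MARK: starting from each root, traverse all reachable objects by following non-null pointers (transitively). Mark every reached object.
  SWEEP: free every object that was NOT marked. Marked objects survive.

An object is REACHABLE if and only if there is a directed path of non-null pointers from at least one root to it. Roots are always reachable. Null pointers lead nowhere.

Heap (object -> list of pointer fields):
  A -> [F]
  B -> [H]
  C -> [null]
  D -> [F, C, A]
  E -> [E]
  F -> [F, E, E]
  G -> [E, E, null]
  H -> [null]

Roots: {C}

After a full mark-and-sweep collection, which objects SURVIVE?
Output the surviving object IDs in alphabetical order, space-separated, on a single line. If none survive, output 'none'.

Answer: C

Derivation:
Roots: C
Mark C: refs=null, marked=C
Unmarked (collected): A B D E F G H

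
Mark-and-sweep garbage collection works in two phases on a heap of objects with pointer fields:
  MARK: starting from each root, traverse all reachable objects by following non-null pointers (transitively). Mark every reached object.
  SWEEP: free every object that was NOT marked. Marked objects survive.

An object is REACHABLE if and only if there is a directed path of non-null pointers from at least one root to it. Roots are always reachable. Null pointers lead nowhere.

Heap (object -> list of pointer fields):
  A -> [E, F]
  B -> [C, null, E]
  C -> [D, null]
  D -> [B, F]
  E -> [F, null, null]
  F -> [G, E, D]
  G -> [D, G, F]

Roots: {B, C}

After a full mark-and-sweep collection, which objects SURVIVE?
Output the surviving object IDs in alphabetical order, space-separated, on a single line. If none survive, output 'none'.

Roots: B C
Mark B: refs=C null E, marked=B
Mark C: refs=D null, marked=B C
Mark E: refs=F null null, marked=B C E
Mark D: refs=B F, marked=B C D E
Mark F: refs=G E D, marked=B C D E F
Mark G: refs=D G F, marked=B C D E F G
Unmarked (collected): A

Answer: B C D E F G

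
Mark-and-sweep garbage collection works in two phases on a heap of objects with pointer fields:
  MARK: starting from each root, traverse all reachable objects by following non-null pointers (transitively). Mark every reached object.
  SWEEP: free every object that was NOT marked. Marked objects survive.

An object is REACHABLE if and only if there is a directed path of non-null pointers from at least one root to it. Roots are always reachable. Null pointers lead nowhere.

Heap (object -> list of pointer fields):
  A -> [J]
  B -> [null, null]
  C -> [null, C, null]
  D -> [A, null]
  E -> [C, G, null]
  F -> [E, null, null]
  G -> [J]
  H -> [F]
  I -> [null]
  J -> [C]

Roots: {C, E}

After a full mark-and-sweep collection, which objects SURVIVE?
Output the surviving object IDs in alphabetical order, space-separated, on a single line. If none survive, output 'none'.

Roots: C E
Mark C: refs=null C null, marked=C
Mark E: refs=C G null, marked=C E
Mark G: refs=J, marked=C E G
Mark J: refs=C, marked=C E G J
Unmarked (collected): A B D F H I

Answer: C E G J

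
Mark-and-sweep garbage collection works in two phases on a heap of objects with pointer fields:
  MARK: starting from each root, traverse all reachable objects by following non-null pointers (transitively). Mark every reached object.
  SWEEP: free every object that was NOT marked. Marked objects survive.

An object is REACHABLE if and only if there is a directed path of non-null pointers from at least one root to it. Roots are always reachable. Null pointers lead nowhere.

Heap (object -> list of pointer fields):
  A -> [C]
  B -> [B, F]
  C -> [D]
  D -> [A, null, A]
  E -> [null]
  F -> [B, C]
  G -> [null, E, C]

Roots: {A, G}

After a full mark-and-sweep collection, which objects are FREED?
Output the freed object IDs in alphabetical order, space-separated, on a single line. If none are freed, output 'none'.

Roots: A G
Mark A: refs=C, marked=A
Mark G: refs=null E C, marked=A G
Mark C: refs=D, marked=A C G
Mark E: refs=null, marked=A C E G
Mark D: refs=A null A, marked=A C D E G
Unmarked (collected): B F

Answer: B F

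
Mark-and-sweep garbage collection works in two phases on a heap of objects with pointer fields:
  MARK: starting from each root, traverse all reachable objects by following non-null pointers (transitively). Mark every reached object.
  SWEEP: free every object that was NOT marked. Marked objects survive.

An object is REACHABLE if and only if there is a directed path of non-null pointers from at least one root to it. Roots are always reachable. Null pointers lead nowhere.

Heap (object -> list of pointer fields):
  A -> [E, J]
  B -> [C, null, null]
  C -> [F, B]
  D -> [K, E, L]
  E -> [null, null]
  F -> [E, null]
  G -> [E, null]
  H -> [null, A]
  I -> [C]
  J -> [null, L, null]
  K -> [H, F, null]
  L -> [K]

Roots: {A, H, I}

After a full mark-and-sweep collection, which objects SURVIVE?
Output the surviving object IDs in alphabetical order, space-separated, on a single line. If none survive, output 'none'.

Roots: A H I
Mark A: refs=E J, marked=A
Mark H: refs=null A, marked=A H
Mark I: refs=C, marked=A H I
Mark E: refs=null null, marked=A E H I
Mark J: refs=null L null, marked=A E H I J
Mark C: refs=F B, marked=A C E H I J
Mark L: refs=K, marked=A C E H I J L
Mark F: refs=E null, marked=A C E F H I J L
Mark B: refs=C null null, marked=A B C E F H I J L
Mark K: refs=H F null, marked=A B C E F H I J K L
Unmarked (collected): D G

Answer: A B C E F H I J K L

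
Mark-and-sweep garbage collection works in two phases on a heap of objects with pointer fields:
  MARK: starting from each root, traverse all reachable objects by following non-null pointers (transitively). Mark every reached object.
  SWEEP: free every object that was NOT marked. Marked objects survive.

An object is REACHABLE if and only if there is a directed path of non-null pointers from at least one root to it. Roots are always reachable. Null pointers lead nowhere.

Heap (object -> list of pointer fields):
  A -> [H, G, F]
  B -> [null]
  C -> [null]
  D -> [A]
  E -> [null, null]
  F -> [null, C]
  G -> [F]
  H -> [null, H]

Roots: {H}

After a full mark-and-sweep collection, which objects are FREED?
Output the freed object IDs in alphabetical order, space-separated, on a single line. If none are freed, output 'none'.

Roots: H
Mark H: refs=null H, marked=H
Unmarked (collected): A B C D E F G

Answer: A B C D E F G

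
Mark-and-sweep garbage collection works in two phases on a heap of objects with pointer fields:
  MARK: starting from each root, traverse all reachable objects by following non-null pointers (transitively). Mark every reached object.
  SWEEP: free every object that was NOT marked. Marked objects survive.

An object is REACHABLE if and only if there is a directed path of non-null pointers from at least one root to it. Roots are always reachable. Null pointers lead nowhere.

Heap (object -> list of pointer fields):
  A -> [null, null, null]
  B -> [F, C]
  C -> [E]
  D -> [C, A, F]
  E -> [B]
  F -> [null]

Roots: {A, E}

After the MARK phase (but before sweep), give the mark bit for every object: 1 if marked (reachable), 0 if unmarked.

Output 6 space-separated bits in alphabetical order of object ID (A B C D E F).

Answer: 1 1 1 0 1 1

Derivation:
Roots: A E
Mark A: refs=null null null, marked=A
Mark E: refs=B, marked=A E
Mark B: refs=F C, marked=A B E
Mark F: refs=null, marked=A B E F
Mark C: refs=E, marked=A B C E F
Unmarked (collected): D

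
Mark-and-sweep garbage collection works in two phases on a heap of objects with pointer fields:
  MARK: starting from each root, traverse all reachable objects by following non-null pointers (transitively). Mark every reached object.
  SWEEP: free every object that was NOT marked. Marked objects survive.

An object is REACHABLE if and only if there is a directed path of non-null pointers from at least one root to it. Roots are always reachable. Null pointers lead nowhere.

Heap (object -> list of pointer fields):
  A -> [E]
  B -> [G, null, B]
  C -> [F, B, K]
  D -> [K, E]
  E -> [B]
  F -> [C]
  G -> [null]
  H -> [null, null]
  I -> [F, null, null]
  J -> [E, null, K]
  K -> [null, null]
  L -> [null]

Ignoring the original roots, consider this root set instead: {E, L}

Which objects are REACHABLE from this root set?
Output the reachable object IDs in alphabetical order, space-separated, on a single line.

Roots: E L
Mark E: refs=B, marked=E
Mark L: refs=null, marked=E L
Mark B: refs=G null B, marked=B E L
Mark G: refs=null, marked=B E G L
Unmarked (collected): A C D F H I J K

Answer: B E G L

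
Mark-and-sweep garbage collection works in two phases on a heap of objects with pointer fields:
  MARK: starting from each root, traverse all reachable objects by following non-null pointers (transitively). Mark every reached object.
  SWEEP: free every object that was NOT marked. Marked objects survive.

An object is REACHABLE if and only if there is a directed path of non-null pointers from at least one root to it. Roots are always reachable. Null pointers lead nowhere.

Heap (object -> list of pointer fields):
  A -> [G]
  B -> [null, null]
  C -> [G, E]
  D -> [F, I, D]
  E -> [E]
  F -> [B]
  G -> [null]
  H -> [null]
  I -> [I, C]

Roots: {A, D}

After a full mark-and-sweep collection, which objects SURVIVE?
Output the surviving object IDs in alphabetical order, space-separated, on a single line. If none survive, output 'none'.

Roots: A D
Mark A: refs=G, marked=A
Mark D: refs=F I D, marked=A D
Mark G: refs=null, marked=A D G
Mark F: refs=B, marked=A D F G
Mark I: refs=I C, marked=A D F G I
Mark B: refs=null null, marked=A B D F G I
Mark C: refs=G E, marked=A B C D F G I
Mark E: refs=E, marked=A B C D E F G I
Unmarked (collected): H

Answer: A B C D E F G I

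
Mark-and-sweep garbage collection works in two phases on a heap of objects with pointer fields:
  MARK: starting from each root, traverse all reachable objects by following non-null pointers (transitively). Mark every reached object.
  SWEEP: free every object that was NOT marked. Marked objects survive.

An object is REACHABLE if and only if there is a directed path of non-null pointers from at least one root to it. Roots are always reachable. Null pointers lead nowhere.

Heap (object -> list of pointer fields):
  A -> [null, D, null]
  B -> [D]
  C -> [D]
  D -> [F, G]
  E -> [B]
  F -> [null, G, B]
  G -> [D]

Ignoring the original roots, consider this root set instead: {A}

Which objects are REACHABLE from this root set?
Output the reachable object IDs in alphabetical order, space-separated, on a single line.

Roots: A
Mark A: refs=null D null, marked=A
Mark D: refs=F G, marked=A D
Mark F: refs=null G B, marked=A D F
Mark G: refs=D, marked=A D F G
Mark B: refs=D, marked=A B D F G
Unmarked (collected): C E

Answer: A B D F G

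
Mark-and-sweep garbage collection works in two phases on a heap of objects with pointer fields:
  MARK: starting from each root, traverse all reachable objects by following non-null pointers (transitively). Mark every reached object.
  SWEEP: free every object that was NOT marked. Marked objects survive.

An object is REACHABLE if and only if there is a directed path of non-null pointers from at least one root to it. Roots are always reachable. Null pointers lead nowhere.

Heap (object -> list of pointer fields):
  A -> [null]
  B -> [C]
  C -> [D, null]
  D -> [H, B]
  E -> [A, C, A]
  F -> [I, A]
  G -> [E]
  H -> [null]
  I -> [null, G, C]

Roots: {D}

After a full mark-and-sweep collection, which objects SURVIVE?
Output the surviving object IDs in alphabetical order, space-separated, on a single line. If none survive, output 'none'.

Roots: D
Mark D: refs=H B, marked=D
Mark H: refs=null, marked=D H
Mark B: refs=C, marked=B D H
Mark C: refs=D null, marked=B C D H
Unmarked (collected): A E F G I

Answer: B C D H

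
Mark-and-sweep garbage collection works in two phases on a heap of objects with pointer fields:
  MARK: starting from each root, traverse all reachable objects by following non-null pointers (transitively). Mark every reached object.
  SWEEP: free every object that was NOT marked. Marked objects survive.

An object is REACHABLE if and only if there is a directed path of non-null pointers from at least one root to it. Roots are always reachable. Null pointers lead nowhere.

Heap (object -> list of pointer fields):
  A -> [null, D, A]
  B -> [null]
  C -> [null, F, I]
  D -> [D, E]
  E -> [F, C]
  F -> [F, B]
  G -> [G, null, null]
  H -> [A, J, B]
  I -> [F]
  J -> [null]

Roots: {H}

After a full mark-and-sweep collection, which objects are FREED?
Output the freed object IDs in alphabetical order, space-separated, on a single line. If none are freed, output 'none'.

Roots: H
Mark H: refs=A J B, marked=H
Mark A: refs=null D A, marked=A H
Mark J: refs=null, marked=A H J
Mark B: refs=null, marked=A B H J
Mark D: refs=D E, marked=A B D H J
Mark E: refs=F C, marked=A B D E H J
Mark F: refs=F B, marked=A B D E F H J
Mark C: refs=null F I, marked=A B C D E F H J
Mark I: refs=F, marked=A B C D E F H I J
Unmarked (collected): G

Answer: G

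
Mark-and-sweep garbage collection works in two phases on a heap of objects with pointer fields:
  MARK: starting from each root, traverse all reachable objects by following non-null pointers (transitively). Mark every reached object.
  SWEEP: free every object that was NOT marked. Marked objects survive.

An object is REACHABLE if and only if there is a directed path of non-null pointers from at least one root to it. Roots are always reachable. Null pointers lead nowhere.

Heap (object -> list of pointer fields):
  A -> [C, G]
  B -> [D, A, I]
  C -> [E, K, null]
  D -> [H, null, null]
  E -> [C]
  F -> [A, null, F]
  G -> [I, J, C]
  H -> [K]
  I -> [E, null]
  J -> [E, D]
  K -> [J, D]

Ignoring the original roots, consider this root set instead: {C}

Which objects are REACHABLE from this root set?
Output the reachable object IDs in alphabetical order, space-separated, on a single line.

Roots: C
Mark C: refs=E K null, marked=C
Mark E: refs=C, marked=C E
Mark K: refs=J D, marked=C E K
Mark J: refs=E D, marked=C E J K
Mark D: refs=H null null, marked=C D E J K
Mark H: refs=K, marked=C D E H J K
Unmarked (collected): A B F G I

Answer: C D E H J K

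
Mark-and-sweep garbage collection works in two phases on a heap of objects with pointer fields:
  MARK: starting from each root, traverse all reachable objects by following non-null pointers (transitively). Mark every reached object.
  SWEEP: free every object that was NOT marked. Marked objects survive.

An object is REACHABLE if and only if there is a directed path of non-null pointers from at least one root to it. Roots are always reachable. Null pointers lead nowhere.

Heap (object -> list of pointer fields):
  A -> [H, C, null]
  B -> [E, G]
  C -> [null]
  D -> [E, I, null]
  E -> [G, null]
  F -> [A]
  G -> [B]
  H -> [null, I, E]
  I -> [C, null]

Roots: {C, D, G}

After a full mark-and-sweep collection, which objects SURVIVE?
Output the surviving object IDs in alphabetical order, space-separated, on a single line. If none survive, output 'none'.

Roots: C D G
Mark C: refs=null, marked=C
Mark D: refs=E I null, marked=C D
Mark G: refs=B, marked=C D G
Mark E: refs=G null, marked=C D E G
Mark I: refs=C null, marked=C D E G I
Mark B: refs=E G, marked=B C D E G I
Unmarked (collected): A F H

Answer: B C D E G I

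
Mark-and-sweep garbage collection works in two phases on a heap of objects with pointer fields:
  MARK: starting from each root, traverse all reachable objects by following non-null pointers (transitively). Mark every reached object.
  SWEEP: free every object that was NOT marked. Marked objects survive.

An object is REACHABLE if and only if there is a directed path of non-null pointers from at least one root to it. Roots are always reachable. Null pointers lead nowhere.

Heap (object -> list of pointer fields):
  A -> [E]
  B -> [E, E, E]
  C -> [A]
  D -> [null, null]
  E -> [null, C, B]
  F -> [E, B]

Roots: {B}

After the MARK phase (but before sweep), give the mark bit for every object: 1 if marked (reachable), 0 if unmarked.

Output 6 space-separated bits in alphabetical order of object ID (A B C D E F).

Roots: B
Mark B: refs=E E E, marked=B
Mark E: refs=null C B, marked=B E
Mark C: refs=A, marked=B C E
Mark A: refs=E, marked=A B C E
Unmarked (collected): D F

Answer: 1 1 1 0 1 0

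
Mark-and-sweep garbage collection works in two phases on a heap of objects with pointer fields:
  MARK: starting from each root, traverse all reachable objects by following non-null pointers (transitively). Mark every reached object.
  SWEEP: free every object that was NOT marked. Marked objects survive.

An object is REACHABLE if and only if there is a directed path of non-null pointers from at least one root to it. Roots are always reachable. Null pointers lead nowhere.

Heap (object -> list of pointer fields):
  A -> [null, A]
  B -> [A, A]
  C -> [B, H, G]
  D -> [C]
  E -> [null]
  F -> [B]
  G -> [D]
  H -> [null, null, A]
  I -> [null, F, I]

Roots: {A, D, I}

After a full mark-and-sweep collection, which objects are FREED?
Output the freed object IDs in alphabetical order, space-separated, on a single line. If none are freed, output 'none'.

Roots: A D I
Mark A: refs=null A, marked=A
Mark D: refs=C, marked=A D
Mark I: refs=null F I, marked=A D I
Mark C: refs=B H G, marked=A C D I
Mark F: refs=B, marked=A C D F I
Mark B: refs=A A, marked=A B C D F I
Mark H: refs=null null A, marked=A B C D F H I
Mark G: refs=D, marked=A B C D F G H I
Unmarked (collected): E

Answer: E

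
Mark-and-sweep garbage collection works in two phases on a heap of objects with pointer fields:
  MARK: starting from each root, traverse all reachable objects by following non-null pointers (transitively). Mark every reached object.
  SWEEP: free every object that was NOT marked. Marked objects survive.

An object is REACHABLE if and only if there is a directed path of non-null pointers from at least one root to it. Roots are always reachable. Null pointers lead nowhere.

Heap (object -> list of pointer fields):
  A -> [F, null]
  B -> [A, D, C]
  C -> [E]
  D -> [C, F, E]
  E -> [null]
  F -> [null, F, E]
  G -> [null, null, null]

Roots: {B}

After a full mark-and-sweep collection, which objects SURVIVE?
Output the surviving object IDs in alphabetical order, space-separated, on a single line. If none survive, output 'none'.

Roots: B
Mark B: refs=A D C, marked=B
Mark A: refs=F null, marked=A B
Mark D: refs=C F E, marked=A B D
Mark C: refs=E, marked=A B C D
Mark F: refs=null F E, marked=A B C D F
Mark E: refs=null, marked=A B C D E F
Unmarked (collected): G

Answer: A B C D E F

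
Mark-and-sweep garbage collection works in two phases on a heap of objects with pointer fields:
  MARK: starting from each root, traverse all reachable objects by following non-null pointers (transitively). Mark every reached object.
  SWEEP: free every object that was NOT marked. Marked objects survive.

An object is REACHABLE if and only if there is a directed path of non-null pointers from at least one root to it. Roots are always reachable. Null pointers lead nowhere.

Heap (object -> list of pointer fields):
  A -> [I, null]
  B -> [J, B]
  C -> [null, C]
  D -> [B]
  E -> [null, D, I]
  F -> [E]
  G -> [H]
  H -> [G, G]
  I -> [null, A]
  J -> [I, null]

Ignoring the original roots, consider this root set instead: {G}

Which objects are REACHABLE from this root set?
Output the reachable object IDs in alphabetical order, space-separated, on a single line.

Answer: G H

Derivation:
Roots: G
Mark G: refs=H, marked=G
Mark H: refs=G G, marked=G H
Unmarked (collected): A B C D E F I J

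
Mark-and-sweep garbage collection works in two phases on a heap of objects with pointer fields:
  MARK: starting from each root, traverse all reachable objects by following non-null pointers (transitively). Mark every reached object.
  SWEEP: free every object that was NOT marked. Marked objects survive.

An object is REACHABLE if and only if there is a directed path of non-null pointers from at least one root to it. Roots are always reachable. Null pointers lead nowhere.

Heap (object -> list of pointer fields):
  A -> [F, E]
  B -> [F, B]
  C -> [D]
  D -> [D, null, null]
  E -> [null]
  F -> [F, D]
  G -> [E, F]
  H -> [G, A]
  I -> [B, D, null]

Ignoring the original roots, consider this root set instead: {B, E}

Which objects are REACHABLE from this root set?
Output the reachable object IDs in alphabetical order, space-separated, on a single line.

Answer: B D E F

Derivation:
Roots: B E
Mark B: refs=F B, marked=B
Mark E: refs=null, marked=B E
Mark F: refs=F D, marked=B E F
Mark D: refs=D null null, marked=B D E F
Unmarked (collected): A C G H I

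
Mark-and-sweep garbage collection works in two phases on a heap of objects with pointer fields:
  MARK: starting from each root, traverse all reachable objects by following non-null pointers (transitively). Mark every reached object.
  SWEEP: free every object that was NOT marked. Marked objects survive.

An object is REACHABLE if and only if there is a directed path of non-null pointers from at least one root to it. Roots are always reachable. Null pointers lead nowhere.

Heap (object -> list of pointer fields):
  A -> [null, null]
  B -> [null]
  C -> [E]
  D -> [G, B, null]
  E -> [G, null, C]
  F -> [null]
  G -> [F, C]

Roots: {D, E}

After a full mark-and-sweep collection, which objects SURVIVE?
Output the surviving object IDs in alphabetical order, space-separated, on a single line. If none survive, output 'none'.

Roots: D E
Mark D: refs=G B null, marked=D
Mark E: refs=G null C, marked=D E
Mark G: refs=F C, marked=D E G
Mark B: refs=null, marked=B D E G
Mark C: refs=E, marked=B C D E G
Mark F: refs=null, marked=B C D E F G
Unmarked (collected): A

Answer: B C D E F G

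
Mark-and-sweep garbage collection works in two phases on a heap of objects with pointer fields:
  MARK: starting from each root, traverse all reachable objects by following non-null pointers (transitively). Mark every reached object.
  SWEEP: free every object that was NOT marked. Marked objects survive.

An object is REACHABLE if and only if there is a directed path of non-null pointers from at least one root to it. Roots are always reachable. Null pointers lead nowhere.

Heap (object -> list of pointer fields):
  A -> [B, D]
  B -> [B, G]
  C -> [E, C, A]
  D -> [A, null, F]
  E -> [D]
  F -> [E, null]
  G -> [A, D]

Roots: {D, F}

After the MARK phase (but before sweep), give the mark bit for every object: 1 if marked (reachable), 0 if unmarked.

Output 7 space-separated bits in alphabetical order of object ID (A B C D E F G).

Roots: D F
Mark D: refs=A null F, marked=D
Mark F: refs=E null, marked=D F
Mark A: refs=B D, marked=A D F
Mark E: refs=D, marked=A D E F
Mark B: refs=B G, marked=A B D E F
Mark G: refs=A D, marked=A B D E F G
Unmarked (collected): C

Answer: 1 1 0 1 1 1 1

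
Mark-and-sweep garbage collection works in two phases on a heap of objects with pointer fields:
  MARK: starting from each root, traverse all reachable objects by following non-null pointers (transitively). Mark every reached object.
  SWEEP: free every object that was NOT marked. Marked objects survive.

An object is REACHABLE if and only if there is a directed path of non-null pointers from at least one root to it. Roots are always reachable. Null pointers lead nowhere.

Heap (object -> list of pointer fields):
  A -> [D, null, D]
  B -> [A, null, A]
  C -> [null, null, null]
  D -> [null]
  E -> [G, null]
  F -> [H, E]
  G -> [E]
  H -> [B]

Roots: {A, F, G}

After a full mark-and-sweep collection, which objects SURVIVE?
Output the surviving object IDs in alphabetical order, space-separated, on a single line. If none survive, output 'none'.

Answer: A B D E F G H

Derivation:
Roots: A F G
Mark A: refs=D null D, marked=A
Mark F: refs=H E, marked=A F
Mark G: refs=E, marked=A F G
Mark D: refs=null, marked=A D F G
Mark H: refs=B, marked=A D F G H
Mark E: refs=G null, marked=A D E F G H
Mark B: refs=A null A, marked=A B D E F G H
Unmarked (collected): C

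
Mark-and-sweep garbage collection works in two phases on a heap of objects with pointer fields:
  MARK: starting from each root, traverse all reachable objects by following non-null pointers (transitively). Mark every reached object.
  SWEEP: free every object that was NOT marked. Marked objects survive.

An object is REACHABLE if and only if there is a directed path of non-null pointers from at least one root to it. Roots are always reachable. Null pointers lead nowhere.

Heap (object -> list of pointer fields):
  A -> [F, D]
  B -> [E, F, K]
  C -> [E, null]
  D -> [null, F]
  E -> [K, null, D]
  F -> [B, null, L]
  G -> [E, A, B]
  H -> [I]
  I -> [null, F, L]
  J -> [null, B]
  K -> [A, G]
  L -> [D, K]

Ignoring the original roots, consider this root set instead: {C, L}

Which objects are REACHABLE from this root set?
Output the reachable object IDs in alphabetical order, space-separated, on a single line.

Answer: A B C D E F G K L

Derivation:
Roots: C L
Mark C: refs=E null, marked=C
Mark L: refs=D K, marked=C L
Mark E: refs=K null D, marked=C E L
Mark D: refs=null F, marked=C D E L
Mark K: refs=A G, marked=C D E K L
Mark F: refs=B null L, marked=C D E F K L
Mark A: refs=F D, marked=A C D E F K L
Mark G: refs=E A B, marked=A C D E F G K L
Mark B: refs=E F K, marked=A B C D E F G K L
Unmarked (collected): H I J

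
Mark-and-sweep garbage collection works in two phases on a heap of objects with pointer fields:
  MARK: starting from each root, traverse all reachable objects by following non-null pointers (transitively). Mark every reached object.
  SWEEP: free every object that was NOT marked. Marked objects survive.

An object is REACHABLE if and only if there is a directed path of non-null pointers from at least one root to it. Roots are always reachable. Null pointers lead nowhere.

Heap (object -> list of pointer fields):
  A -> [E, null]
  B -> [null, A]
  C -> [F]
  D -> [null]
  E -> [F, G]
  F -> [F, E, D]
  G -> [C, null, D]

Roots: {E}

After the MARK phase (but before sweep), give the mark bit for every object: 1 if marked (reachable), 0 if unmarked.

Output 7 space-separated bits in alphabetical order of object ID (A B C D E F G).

Answer: 0 0 1 1 1 1 1

Derivation:
Roots: E
Mark E: refs=F G, marked=E
Mark F: refs=F E D, marked=E F
Mark G: refs=C null D, marked=E F G
Mark D: refs=null, marked=D E F G
Mark C: refs=F, marked=C D E F G
Unmarked (collected): A B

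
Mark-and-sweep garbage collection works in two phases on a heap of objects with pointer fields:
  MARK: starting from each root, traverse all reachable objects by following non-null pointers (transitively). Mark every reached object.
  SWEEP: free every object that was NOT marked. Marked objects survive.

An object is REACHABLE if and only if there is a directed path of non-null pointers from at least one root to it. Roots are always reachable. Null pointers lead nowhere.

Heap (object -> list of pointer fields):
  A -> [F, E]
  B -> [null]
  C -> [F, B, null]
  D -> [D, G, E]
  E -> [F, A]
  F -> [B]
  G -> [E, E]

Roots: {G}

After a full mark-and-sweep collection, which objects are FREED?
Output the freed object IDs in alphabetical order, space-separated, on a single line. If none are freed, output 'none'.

Answer: C D

Derivation:
Roots: G
Mark G: refs=E E, marked=G
Mark E: refs=F A, marked=E G
Mark F: refs=B, marked=E F G
Mark A: refs=F E, marked=A E F G
Mark B: refs=null, marked=A B E F G
Unmarked (collected): C D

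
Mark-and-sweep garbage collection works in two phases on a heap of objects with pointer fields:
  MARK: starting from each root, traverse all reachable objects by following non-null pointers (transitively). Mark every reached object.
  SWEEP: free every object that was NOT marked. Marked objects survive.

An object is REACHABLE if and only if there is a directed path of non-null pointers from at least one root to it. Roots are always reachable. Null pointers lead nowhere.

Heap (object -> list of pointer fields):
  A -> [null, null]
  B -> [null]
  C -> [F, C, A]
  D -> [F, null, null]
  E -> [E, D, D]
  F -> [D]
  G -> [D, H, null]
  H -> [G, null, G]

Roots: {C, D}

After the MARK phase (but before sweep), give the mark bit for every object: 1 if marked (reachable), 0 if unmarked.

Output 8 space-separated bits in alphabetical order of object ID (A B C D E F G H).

Roots: C D
Mark C: refs=F C A, marked=C
Mark D: refs=F null null, marked=C D
Mark F: refs=D, marked=C D F
Mark A: refs=null null, marked=A C D F
Unmarked (collected): B E G H

Answer: 1 0 1 1 0 1 0 0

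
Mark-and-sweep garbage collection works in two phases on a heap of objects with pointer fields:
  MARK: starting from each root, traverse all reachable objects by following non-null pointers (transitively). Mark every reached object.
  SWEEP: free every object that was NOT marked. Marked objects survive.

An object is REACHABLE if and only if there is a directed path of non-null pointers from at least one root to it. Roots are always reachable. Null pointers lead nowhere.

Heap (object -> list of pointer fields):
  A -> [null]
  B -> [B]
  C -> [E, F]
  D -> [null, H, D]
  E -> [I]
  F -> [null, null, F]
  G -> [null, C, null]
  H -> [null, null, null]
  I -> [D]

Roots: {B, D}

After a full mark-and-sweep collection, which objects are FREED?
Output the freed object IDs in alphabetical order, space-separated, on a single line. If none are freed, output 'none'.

Answer: A C E F G I

Derivation:
Roots: B D
Mark B: refs=B, marked=B
Mark D: refs=null H D, marked=B D
Mark H: refs=null null null, marked=B D H
Unmarked (collected): A C E F G I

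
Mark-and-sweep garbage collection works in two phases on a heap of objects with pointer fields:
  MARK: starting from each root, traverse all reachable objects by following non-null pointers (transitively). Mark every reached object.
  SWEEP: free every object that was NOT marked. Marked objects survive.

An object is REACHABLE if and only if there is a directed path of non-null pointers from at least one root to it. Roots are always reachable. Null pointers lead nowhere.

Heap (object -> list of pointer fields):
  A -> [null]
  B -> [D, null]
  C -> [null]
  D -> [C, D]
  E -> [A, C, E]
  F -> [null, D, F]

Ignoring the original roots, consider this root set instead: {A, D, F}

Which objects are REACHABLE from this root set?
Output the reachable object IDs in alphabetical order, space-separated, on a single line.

Roots: A D F
Mark A: refs=null, marked=A
Mark D: refs=C D, marked=A D
Mark F: refs=null D F, marked=A D F
Mark C: refs=null, marked=A C D F
Unmarked (collected): B E

Answer: A C D F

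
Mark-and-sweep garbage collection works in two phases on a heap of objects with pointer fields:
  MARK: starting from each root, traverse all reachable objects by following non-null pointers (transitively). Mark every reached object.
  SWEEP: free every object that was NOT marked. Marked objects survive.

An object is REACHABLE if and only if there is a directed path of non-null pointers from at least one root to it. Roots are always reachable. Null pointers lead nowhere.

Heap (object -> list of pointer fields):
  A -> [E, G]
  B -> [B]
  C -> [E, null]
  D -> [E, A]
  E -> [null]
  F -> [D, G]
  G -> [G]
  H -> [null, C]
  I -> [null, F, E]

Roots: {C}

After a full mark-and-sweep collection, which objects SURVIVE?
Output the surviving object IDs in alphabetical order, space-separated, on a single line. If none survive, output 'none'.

Answer: C E

Derivation:
Roots: C
Mark C: refs=E null, marked=C
Mark E: refs=null, marked=C E
Unmarked (collected): A B D F G H I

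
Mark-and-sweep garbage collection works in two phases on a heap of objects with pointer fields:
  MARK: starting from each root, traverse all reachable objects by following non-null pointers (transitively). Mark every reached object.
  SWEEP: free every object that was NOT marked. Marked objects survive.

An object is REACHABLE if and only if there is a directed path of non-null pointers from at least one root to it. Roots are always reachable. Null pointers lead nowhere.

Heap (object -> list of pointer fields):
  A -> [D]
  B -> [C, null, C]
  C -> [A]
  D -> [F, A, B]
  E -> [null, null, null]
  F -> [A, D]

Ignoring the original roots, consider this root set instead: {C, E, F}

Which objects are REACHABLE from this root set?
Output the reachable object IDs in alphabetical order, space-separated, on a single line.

Answer: A B C D E F

Derivation:
Roots: C E F
Mark C: refs=A, marked=C
Mark E: refs=null null null, marked=C E
Mark F: refs=A D, marked=C E F
Mark A: refs=D, marked=A C E F
Mark D: refs=F A B, marked=A C D E F
Mark B: refs=C null C, marked=A B C D E F
Unmarked (collected): (none)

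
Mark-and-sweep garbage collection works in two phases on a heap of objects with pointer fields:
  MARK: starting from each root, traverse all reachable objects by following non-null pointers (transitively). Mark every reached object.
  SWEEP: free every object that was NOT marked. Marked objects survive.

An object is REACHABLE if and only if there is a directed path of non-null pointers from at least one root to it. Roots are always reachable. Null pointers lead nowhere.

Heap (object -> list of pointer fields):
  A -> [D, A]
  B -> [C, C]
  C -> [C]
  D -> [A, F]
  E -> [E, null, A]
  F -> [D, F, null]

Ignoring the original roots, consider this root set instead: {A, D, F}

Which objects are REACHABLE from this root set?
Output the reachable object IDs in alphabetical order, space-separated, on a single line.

Answer: A D F

Derivation:
Roots: A D F
Mark A: refs=D A, marked=A
Mark D: refs=A F, marked=A D
Mark F: refs=D F null, marked=A D F
Unmarked (collected): B C E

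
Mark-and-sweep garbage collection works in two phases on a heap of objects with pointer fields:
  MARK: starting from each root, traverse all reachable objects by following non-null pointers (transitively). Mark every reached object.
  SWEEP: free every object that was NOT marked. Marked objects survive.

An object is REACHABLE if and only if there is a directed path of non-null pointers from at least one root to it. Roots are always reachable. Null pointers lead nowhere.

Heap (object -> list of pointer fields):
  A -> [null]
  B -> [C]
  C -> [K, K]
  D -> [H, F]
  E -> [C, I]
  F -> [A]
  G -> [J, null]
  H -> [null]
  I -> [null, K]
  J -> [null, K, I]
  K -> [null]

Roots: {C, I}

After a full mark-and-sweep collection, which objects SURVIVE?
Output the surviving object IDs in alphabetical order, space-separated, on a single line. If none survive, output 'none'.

Answer: C I K

Derivation:
Roots: C I
Mark C: refs=K K, marked=C
Mark I: refs=null K, marked=C I
Mark K: refs=null, marked=C I K
Unmarked (collected): A B D E F G H J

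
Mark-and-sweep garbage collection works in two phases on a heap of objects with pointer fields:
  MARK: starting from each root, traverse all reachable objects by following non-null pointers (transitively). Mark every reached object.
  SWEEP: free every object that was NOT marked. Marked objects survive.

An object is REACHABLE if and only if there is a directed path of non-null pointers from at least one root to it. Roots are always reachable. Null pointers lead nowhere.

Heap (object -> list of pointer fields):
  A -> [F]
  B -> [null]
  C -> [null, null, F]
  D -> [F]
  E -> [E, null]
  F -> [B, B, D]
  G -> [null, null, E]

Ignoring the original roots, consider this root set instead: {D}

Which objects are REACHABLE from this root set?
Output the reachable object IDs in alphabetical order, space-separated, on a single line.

Answer: B D F

Derivation:
Roots: D
Mark D: refs=F, marked=D
Mark F: refs=B B D, marked=D F
Mark B: refs=null, marked=B D F
Unmarked (collected): A C E G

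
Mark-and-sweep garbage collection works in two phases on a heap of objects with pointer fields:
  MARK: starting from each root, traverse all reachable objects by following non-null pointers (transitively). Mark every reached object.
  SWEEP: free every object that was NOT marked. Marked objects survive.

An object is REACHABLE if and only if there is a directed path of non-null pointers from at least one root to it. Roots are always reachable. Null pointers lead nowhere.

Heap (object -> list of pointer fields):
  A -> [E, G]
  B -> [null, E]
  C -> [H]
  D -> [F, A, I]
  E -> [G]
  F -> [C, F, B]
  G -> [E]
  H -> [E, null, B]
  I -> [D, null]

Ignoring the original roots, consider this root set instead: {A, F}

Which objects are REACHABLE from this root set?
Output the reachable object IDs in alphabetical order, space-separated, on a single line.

Answer: A B C E F G H

Derivation:
Roots: A F
Mark A: refs=E G, marked=A
Mark F: refs=C F B, marked=A F
Mark E: refs=G, marked=A E F
Mark G: refs=E, marked=A E F G
Mark C: refs=H, marked=A C E F G
Mark B: refs=null E, marked=A B C E F G
Mark H: refs=E null B, marked=A B C E F G H
Unmarked (collected): D I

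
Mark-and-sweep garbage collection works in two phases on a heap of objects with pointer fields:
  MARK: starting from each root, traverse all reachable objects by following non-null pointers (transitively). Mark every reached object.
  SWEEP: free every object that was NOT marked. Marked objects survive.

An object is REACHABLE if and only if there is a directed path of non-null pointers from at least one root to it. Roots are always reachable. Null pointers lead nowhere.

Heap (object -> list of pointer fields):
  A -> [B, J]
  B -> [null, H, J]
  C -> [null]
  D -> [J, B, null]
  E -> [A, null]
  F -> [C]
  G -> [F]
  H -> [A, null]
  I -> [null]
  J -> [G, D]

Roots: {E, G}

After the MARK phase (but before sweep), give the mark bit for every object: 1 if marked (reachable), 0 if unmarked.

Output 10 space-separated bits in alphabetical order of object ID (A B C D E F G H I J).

Roots: E G
Mark E: refs=A null, marked=E
Mark G: refs=F, marked=E G
Mark A: refs=B J, marked=A E G
Mark F: refs=C, marked=A E F G
Mark B: refs=null H J, marked=A B E F G
Mark J: refs=G D, marked=A B E F G J
Mark C: refs=null, marked=A B C E F G J
Mark H: refs=A null, marked=A B C E F G H J
Mark D: refs=J B null, marked=A B C D E F G H J
Unmarked (collected): I

Answer: 1 1 1 1 1 1 1 1 0 1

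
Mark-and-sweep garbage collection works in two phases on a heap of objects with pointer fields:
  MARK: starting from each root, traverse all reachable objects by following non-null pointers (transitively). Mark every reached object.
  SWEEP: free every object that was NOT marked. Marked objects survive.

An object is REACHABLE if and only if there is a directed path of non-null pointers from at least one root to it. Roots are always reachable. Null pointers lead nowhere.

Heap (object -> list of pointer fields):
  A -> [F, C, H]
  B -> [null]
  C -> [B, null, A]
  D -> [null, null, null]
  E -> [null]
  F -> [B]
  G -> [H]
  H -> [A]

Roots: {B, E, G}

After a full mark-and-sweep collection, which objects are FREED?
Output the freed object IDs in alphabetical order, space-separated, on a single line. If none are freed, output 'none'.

Roots: B E G
Mark B: refs=null, marked=B
Mark E: refs=null, marked=B E
Mark G: refs=H, marked=B E G
Mark H: refs=A, marked=B E G H
Mark A: refs=F C H, marked=A B E G H
Mark F: refs=B, marked=A B E F G H
Mark C: refs=B null A, marked=A B C E F G H
Unmarked (collected): D

Answer: D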